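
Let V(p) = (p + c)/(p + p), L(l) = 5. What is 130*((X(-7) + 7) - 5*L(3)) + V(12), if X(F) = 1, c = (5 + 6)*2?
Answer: -26503/12 ≈ -2208.6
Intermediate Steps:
c = 22 (c = 11*2 = 22)
V(p) = (22 + p)/(2*p) (V(p) = (p + 22)/(p + p) = (22 + p)/((2*p)) = (22 + p)*(1/(2*p)) = (22 + p)/(2*p))
130*((X(-7) + 7) - 5*L(3)) + V(12) = 130*((1 + 7) - 5*5) + (½)*(22 + 12)/12 = 130*(8 - 25) + (½)*(1/12)*34 = 130*(-17) + 17/12 = -2210 + 17/12 = -26503/12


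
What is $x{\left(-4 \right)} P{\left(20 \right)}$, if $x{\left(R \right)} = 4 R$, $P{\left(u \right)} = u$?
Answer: $-320$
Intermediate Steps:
$x{\left(-4 \right)} P{\left(20 \right)} = 4 \left(-4\right) 20 = \left(-16\right) 20 = -320$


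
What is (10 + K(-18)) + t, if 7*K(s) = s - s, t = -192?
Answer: -182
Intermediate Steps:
K(s) = 0 (K(s) = (s - s)/7 = (1/7)*0 = 0)
(10 + K(-18)) + t = (10 + 0) - 192 = 10 - 192 = -182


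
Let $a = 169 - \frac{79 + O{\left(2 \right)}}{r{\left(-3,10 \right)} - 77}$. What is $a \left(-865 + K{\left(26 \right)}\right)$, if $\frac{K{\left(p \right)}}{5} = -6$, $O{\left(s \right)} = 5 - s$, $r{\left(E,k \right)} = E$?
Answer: $- \frac{1217379}{8} \approx -1.5217 \cdot 10^{5}$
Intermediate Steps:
$K{\left(p \right)} = -30$ ($K{\left(p \right)} = 5 \left(-6\right) = -30$)
$a = \frac{6801}{40}$ ($a = 169 - \frac{79 + \left(5 - 2\right)}{-3 - 77} = 169 - \frac{79 + \left(5 - 2\right)}{-80} = 169 - \left(79 + 3\right) \left(- \frac{1}{80}\right) = 169 - 82 \left(- \frac{1}{80}\right) = 169 - - \frac{41}{40} = 169 + \frac{41}{40} = \frac{6801}{40} \approx 170.02$)
$a \left(-865 + K{\left(26 \right)}\right) = \frac{6801 \left(-865 - 30\right)}{40} = \frac{6801}{40} \left(-895\right) = - \frac{1217379}{8}$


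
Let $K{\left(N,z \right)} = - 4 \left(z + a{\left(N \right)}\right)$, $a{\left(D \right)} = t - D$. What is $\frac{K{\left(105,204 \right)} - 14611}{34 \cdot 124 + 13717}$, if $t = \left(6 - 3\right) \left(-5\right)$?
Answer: $- \frac{14947}{17933} \approx -0.83349$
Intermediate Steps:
$t = -15$ ($t = 3 \left(-5\right) = -15$)
$a{\left(D \right)} = -15 - D$
$K{\left(N,z \right)} = 60 - 4 z + 4 N$ ($K{\left(N,z \right)} = - 4 \left(z - \left(15 + N\right)\right) = - 4 \left(-15 + z - N\right) = 60 - 4 z + 4 N$)
$\frac{K{\left(105,204 \right)} - 14611}{34 \cdot 124 + 13717} = \frac{\left(60 - 816 + 4 \cdot 105\right) - 14611}{34 \cdot 124 + 13717} = \frac{\left(60 - 816 + 420\right) - 14611}{4216 + 13717} = \frac{-336 - 14611}{17933} = \left(-14947\right) \frac{1}{17933} = - \frac{14947}{17933}$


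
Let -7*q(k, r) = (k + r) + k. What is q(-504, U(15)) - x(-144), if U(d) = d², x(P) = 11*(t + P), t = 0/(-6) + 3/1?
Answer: 11640/7 ≈ 1662.9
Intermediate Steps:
t = 3 (t = 0*(-⅙) + 3*1 = 0 + 3 = 3)
x(P) = 33 + 11*P (x(P) = 11*(3 + P) = 33 + 11*P)
q(k, r) = -2*k/7 - r/7 (q(k, r) = -((k + r) + k)/7 = -(r + 2*k)/7 = -2*k/7 - r/7)
q(-504, U(15)) - x(-144) = (-2/7*(-504) - ⅐*15²) - (33 + 11*(-144)) = (144 - ⅐*225) - (33 - 1584) = (144 - 225/7) - 1*(-1551) = 783/7 + 1551 = 11640/7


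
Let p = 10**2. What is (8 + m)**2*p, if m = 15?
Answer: 52900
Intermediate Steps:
p = 100
(8 + m)**2*p = (8 + 15)**2*100 = 23**2*100 = 529*100 = 52900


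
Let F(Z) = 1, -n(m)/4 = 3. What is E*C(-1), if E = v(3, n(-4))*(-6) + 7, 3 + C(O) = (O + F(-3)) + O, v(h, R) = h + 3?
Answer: 116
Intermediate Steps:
n(m) = -12 (n(m) = -4*3 = -12)
v(h, R) = 3 + h
C(O) = -2 + 2*O (C(O) = -3 + ((O + 1) + O) = -3 + ((1 + O) + O) = -3 + (1 + 2*O) = -2 + 2*O)
E = -29 (E = (3 + 3)*(-6) + 7 = 6*(-6) + 7 = -36 + 7 = -29)
E*C(-1) = -29*(-2 + 2*(-1)) = -29*(-2 - 2) = -29*(-4) = 116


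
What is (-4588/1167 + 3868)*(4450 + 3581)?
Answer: 12071578136/389 ≈ 3.1032e+7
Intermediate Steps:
(-4588/1167 + 3868)*(4450 + 3581) = (-4588*1/1167 + 3868)*8031 = (-4588/1167 + 3868)*8031 = (4509368/1167)*8031 = 12071578136/389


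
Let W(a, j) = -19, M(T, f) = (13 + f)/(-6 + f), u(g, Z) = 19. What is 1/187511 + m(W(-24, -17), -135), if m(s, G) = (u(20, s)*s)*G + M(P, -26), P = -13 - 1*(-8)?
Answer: 292429592395/6000352 ≈ 48735.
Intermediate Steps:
P = -5 (P = -13 + 8 = -5)
M(T, f) = (13 + f)/(-6 + f)
m(s, G) = 13/32 + 19*G*s (m(s, G) = (19*s)*G + (13 - 26)/(-6 - 26) = 19*G*s - 13/(-32) = 19*G*s - 1/32*(-13) = 19*G*s + 13/32 = 13/32 + 19*G*s)
1/187511 + m(W(-24, -17), -135) = 1/187511 + (13/32 + 19*(-135)*(-19)) = 1/187511 + (13/32 + 48735) = 1/187511 + 1559533/32 = 292429592395/6000352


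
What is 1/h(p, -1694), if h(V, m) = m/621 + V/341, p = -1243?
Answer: -19251/122687 ≈ -0.15691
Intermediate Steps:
h(V, m) = V/341 + m/621 (h(V, m) = m*(1/621) + V*(1/341) = m/621 + V/341 = V/341 + m/621)
1/h(p, -1694) = 1/((1/341)*(-1243) + (1/621)*(-1694)) = 1/(-113/31 - 1694/621) = 1/(-122687/19251) = -19251/122687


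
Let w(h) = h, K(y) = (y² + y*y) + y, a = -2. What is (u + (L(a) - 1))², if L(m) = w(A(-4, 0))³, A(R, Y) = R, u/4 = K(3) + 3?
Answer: 961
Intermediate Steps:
K(y) = y + 2*y² (K(y) = (y² + y²) + y = 2*y² + y = y + 2*y²)
u = 96 (u = 4*(3*(1 + 2*3) + 3) = 4*(3*(1 + 6) + 3) = 4*(3*7 + 3) = 4*(21 + 3) = 4*24 = 96)
L(m) = -64 (L(m) = (-4)³ = -64)
(u + (L(a) - 1))² = (96 + (-64 - 1))² = (96 - 65)² = 31² = 961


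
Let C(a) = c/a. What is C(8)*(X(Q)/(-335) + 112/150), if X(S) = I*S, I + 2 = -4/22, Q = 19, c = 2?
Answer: 12028/55275 ≈ 0.21760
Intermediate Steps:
I = -24/11 (I = -2 - 4/22 = -2 - 4*1/22 = -2 - 2/11 = -24/11 ≈ -2.1818)
X(S) = -24*S/11
C(a) = 2/a
C(8)*(X(Q)/(-335) + 112/150) = (2/8)*(-24/11*19/(-335) + 112/150) = (2*(1/8))*(-456/11*(-1/335) + 112*(1/150)) = (456/3685 + 56/75)/4 = (1/4)*(48112/55275) = 12028/55275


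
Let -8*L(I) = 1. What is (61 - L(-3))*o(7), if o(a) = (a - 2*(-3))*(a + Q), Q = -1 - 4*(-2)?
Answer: 44499/4 ≈ 11125.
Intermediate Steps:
L(I) = -1/8 (L(I) = -1/8*1 = -1/8)
Q = 7 (Q = -1 + 8 = 7)
o(a) = (6 + a)*(7 + a) (o(a) = (a - 2*(-3))*(a + 7) = (a + 6)*(7 + a) = (6 + a)*(7 + a))
(61 - L(-3))*o(7) = (61 - 1*(-1/8))*(42 + 7**2 + 13*7) = (61 + 1/8)*(42 + 49 + 91) = (489/8)*182 = 44499/4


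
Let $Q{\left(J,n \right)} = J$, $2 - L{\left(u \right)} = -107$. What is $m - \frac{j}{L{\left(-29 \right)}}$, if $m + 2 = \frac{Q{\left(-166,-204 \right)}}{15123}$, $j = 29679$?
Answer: $- \frac{452150425}{1648407} \approx -274.3$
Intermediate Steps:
$L{\left(u \right)} = 109$ ($L{\left(u \right)} = 2 - -107 = 2 + 107 = 109$)
$m = - \frac{30412}{15123}$ ($m = -2 - \frac{166}{15123} = - \frac{30412}{15123} \approx -2.011$)
$m - \frac{j}{L{\left(-29 \right)}} = - \frac{30412}{15123} - \frac{29679}{109} = - \frac{452150425}{1648407}$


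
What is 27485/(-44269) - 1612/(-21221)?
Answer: -511897557/939432449 ≈ -0.54490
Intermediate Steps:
27485/(-44269) - 1612/(-21221) = 27485*(-1/44269) - 1612*(-1/21221) = -27485/44269 + 1612/21221 = -511897557/939432449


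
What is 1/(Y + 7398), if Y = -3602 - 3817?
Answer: -1/21 ≈ -0.047619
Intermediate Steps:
Y = -7419
1/(Y + 7398) = 1/(-7419 + 7398) = 1/(-21) = -1/21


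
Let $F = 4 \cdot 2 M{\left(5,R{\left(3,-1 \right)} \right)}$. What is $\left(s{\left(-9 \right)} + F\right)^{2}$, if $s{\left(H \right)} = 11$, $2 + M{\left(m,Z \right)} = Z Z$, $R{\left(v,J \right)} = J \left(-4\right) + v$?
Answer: $149769$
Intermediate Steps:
$R{\left(v,J \right)} = v - 4 J$ ($R{\left(v,J \right)} = - 4 J + v = v - 4 J$)
$M{\left(m,Z \right)} = -2 + Z^{2}$ ($M{\left(m,Z \right)} = -2 + Z Z = -2 + Z^{2}$)
$F = 376$ ($F = 4 \cdot 2 \left(-2 + \left(3 - -4\right)^{2}\right) = 8 \left(-2 + \left(3 + 4\right)^{2}\right) = 8 \left(-2 + 7^{2}\right) = 8 \left(-2 + 49\right) = 8 \cdot 47 = 376$)
$\left(s{\left(-9 \right)} + F\right)^{2} = \left(11 + 376\right)^{2} = 387^{2} = 149769$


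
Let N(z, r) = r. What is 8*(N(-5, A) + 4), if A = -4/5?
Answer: 128/5 ≈ 25.600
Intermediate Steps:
A = -⅘ (A = -4*⅕ = -⅘ ≈ -0.80000)
8*(N(-5, A) + 4) = 8*(-⅘ + 4) = 8*(16/5) = 128/5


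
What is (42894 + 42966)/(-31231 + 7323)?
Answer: -21465/5977 ≈ -3.5913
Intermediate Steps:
(42894 + 42966)/(-31231 + 7323) = 85860/(-23908) = 85860*(-1/23908) = -21465/5977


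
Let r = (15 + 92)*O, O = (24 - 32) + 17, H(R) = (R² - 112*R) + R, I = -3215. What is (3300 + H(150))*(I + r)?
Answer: -20605800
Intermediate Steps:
H(R) = R² - 111*R
O = 9 (O = -8 + 17 = 9)
r = 963 (r = (15 + 92)*9 = 107*9 = 963)
(3300 + H(150))*(I + r) = (3300 + 150*(-111 + 150))*(-3215 + 963) = (3300 + 150*39)*(-2252) = (3300 + 5850)*(-2252) = 9150*(-2252) = -20605800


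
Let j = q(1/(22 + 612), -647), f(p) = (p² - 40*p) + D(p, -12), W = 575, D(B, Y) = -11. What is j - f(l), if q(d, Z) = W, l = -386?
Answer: -163850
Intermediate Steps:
q(d, Z) = 575
f(p) = -11 + p² - 40*p (f(p) = (p² - 40*p) - 11 = -11 + p² - 40*p)
j = 575
j - f(l) = 575 - (-11 + (-386)² - 40*(-386)) = 575 - (-11 + 148996 + 15440) = 575 - 1*164425 = 575 - 164425 = -163850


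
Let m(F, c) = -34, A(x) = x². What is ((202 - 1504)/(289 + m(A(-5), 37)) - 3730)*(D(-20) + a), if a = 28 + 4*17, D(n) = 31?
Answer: -40320468/85 ≈ -4.7436e+5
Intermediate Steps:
a = 96 (a = 28 + 68 = 96)
((202 - 1504)/(289 + m(A(-5), 37)) - 3730)*(D(-20) + a) = ((202 - 1504)/(289 - 34) - 3730)*(31 + 96) = (-1302/255 - 3730)*127 = (-1302*1/255 - 3730)*127 = (-434/85 - 3730)*127 = -317484/85*127 = -40320468/85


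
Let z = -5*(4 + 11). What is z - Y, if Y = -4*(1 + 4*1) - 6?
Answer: -49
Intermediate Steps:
z = -75 (z = -5*15 = -75)
Y = -26 (Y = -4*(1 + 4) - 6 = -4*5 - 6 = -20 - 6 = -26)
z - Y = -75 - 1*(-26) = -75 + 26 = -49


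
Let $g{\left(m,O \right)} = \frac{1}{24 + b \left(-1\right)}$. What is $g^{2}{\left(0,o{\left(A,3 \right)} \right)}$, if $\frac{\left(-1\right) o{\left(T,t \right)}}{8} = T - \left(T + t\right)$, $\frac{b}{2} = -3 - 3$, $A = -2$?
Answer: $\frac{1}{1296} \approx 0.0007716$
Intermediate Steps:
$b = -12$ ($b = 2 \left(-3 - 3\right) = 2 \left(-6\right) = -12$)
$o{\left(T,t \right)} = 8 t$ ($o{\left(T,t \right)} = - 8 \left(T - \left(T + t\right)\right) = - 8 \left(- t\right) = 8 t$)
$g{\left(m,O \right)} = \frac{1}{36}$ ($g{\left(m,O \right)} = \frac{1}{24 - -12} = \frac{1}{24 + 12} = \frac{1}{36}$)
$g^{2}{\left(0,o{\left(A,3 \right)} \right)} = \left(\frac{1}{36}\right)^{2} = \frac{1}{1296}$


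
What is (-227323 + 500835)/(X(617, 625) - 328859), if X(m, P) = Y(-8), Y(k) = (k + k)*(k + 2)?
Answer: -273512/328763 ≈ -0.83194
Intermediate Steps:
Y(k) = 2*k*(2 + k) (Y(k) = (2*k)*(2 + k) = 2*k*(2 + k))
X(m, P) = 96 (X(m, P) = 2*(-8)*(2 - 8) = 2*(-8)*(-6) = 96)
(-227323 + 500835)/(X(617, 625) - 328859) = (-227323 + 500835)/(96 - 328859) = 273512/(-328763) = 273512*(-1/328763) = -273512/328763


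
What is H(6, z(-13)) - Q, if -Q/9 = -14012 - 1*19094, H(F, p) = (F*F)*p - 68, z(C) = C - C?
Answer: -298022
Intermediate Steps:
z(C) = 0
H(F, p) = -68 + p*F**2 (H(F, p) = F**2*p - 68 = p*F**2 - 68 = -68 + p*F**2)
Q = 297954 (Q = -9*(-14012 - 1*19094) = -9*(-14012 - 19094) = -9*(-33106) = 297954)
H(6, z(-13)) - Q = (-68 + 0*6**2) - 1*297954 = (-68 + 0*36) - 297954 = (-68 + 0) - 297954 = -68 - 297954 = -298022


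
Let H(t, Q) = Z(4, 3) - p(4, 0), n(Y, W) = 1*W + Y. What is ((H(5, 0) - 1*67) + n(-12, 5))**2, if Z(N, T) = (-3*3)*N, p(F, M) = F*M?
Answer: 12100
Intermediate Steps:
n(Y, W) = W + Y
Z(N, T) = -9*N
H(t, Q) = -36 (H(t, Q) = -9*4 - 4*0 = -36 - 1*0 = -36 + 0 = -36)
((H(5, 0) - 1*67) + n(-12, 5))**2 = ((-36 - 1*67) + (5 - 12))**2 = ((-36 - 67) - 7)**2 = (-103 - 7)**2 = (-110)**2 = 12100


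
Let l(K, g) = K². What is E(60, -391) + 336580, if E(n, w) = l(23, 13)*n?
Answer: 368320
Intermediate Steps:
E(n, w) = 529*n (E(n, w) = 23²*n = 529*n)
E(60, -391) + 336580 = 529*60 + 336580 = 31740 + 336580 = 368320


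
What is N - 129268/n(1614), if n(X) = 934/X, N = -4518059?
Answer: -2214252829/467 ≈ -4.7414e+6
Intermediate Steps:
N - 129268/n(1614) = -4518059 - 129268/(934/1614) = -4518059 - 129268/(934*(1/1614)) = -4518059 - 129268/467/807 = -4518059 - 129268*807/467 = -4518059 - 1*104319276/467 = -4518059 - 104319276/467 = -2214252829/467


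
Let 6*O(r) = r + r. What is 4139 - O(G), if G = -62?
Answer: 12479/3 ≈ 4159.7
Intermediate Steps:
O(r) = r/3 (O(r) = (r + r)/6 = (2*r)/6 = r/3)
4139 - O(G) = 4139 - (-62)/3 = 4139 - 1*(-62/3) = 4139 + 62/3 = 12479/3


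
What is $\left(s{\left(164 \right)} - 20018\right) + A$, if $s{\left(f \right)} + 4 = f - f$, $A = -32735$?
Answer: $-52757$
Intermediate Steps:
$s{\left(f \right)} = -4$ ($s{\left(f \right)} = -4 + \left(f - f\right) = -4 + 0 = -4$)
$\left(s{\left(164 \right)} - 20018\right) + A = \left(-4 - 20018\right) - 32735 = -20022 - 32735 = -52757$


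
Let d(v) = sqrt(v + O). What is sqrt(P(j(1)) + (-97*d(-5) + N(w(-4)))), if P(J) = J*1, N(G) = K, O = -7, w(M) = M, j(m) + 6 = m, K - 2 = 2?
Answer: sqrt(-1 - 194*I*sqrt(3)) ≈ 12.943 - 12.981*I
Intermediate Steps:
K = 4 (K = 2 + 2 = 4)
j(m) = -6 + m
N(G) = 4
d(v) = sqrt(-7 + v) (d(v) = sqrt(v - 7) = sqrt(-7 + v))
P(J) = J
sqrt(P(j(1)) + (-97*d(-5) + N(w(-4)))) = sqrt((-6 + 1) + (-97*sqrt(-7 - 5) + 4)) = sqrt(-5 + (-194*I*sqrt(3) + 4)) = sqrt(-5 + (4 - 194*I*sqrt(3))) = sqrt(-1 - 194*I*sqrt(3))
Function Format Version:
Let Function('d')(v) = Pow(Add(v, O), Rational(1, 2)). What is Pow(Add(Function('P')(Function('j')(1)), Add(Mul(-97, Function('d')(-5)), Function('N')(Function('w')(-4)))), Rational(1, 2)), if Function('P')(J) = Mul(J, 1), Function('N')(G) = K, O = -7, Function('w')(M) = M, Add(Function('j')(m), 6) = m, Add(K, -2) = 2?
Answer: Pow(Add(-1, Mul(-194, I, Pow(3, Rational(1, 2)))), Rational(1, 2)) ≈ Add(12.943, Mul(-12.981, I))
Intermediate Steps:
K = 4 (K = Add(2, 2) = 4)
Function('j')(m) = Add(-6, m)
Function('N')(G) = 4
Function('d')(v) = Pow(Add(-7, v), Rational(1, 2)) (Function('d')(v) = Pow(Add(v, -7), Rational(1, 2)) = Pow(Add(-7, v), Rational(1, 2)))
Function('P')(J) = J
Pow(Add(Function('P')(Function('j')(1)), Add(Mul(-97, Function('d')(-5)), Function('N')(Function('w')(-4)))), Rational(1, 2)) = Pow(Add(Add(-6, 1), Add(Mul(-97, Pow(Add(-7, -5), Rational(1, 2))), 4)), Rational(1, 2)) = Pow(Add(-5, Add(Mul(-97, Pow(-12, Rational(1, 2))), 4)), Rational(1, 2)) = Pow(Add(-5, Add(Mul(-97, Mul(2, I, Pow(3, Rational(1, 2)))), 4)), Rational(1, 2)) = Pow(Add(-5, Add(Mul(-194, I, Pow(3, Rational(1, 2))), 4)), Rational(1, 2)) = Pow(Add(-5, Add(4, Mul(-194, I, Pow(3, Rational(1, 2))))), Rational(1, 2)) = Pow(Add(-1, Mul(-194, I, Pow(3, Rational(1, 2)))), Rational(1, 2))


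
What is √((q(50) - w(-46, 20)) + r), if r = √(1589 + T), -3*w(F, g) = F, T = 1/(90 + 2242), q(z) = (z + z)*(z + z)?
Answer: √(122172421272 + 10494*√2160335067)/3498 ≈ 100.12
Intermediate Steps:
q(z) = 4*z² (q(z) = (2*z)*(2*z) = 4*z²)
T = 1/2332 ≈ 0.00042882
w(F, g) = -F/3
r = √2160335067/1166 (r = √(1589 + 1/2332) = √(3705549/2332) = √2160335067/1166 ≈ 39.862)
√((q(50) - w(-46, 20)) + r) = √((4*50² - (-1)*(-46)/3) + √2160335067/1166) = √((4*2500 - 1*46/3) + √2160335067/1166) = √((10000 - 46/3) + √2160335067/1166) = √(29954/3 + √2160335067/1166)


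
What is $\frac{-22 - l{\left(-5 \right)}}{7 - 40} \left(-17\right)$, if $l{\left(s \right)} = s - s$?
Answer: $- \frac{34}{3} \approx -11.333$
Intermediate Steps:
$l{\left(s \right)} = 0$
$\frac{-22 - l{\left(-5 \right)}}{7 - 40} \left(-17\right) = \frac{-22 - 0}{7 - 40} \left(-17\right) = \frac{-22 + 0}{-33} \left(-17\right) = \left(-22\right) \left(- \frac{1}{33}\right) \left(-17\right) = \frac{2}{3} \left(-17\right) = - \frac{34}{3}$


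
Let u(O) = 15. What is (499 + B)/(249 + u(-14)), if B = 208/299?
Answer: 3831/2024 ≈ 1.8928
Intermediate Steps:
B = 16/23 (B = 208*(1/299) = 16/23 ≈ 0.69565)
(499 + B)/(249 + u(-14)) = (499 + 16/23)/(249 + 15) = (11493/23)/264 = (11493/23)*(1/264) = 3831/2024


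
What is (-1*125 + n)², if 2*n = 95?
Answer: 24025/4 ≈ 6006.3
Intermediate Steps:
n = 95/2 (n = (½)*95 = 95/2 ≈ 47.500)
(-1*125 + n)² = (-1*125 + 95/2)² = (-125 + 95/2)² = (-155/2)² = 24025/4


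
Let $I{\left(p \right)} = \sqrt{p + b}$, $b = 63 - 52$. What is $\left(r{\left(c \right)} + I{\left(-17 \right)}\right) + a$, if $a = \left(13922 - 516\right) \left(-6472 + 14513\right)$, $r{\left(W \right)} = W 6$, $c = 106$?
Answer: $107798282 + i \sqrt{6} \approx 1.078 \cdot 10^{8} + 2.4495 i$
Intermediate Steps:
$b = 11$
$I{\left(p \right)} = \sqrt{11 + p}$ ($I{\left(p \right)} = \sqrt{p + 11} = \sqrt{11 + p}$)
$r{\left(W \right)} = 6 W$
$a = 107797646$ ($a = 13406 \cdot 8041 = 107797646$)
$\left(r{\left(c \right)} + I{\left(-17 \right)}\right) + a = \left(6 \cdot 106 + \sqrt{11 - 17}\right) + 107797646 = \left(636 + \sqrt{-6}\right) + 107797646 = \left(636 + i \sqrt{6}\right) + 107797646 = 107798282 + i \sqrt{6}$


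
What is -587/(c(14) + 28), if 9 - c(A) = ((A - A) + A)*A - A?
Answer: 587/145 ≈ 4.0483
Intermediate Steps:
c(A) = 9 + A - A² (c(A) = 9 - (((A - A) + A)*A - A) = 9 - ((0 + A)*A - A) = 9 - (A*A - A) = 9 - (A² - A) = 9 + (A - A²) = 9 + A - A²)
-587/(c(14) + 28) = -587/((9 + 14 - 1*14²) + 28) = -587/((9 + 14 - 1*196) + 28) = -587/((9 + 14 - 196) + 28) = -587/(-173 + 28) = -587/(-145) = -587*(-1/145) = 587/145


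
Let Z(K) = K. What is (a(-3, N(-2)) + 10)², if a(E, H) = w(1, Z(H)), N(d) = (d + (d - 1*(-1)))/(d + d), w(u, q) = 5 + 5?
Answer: 400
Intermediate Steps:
w(u, q) = 10
N(d) = (1 + 2*d)/(2*d) (N(d) = (d + (d + 1))/((2*d)) = (d + (1 + d))*(1/(2*d)) = (1 + 2*d)*(1/(2*d)) = (1 + 2*d)/(2*d))
a(E, H) = 10
(a(-3, N(-2)) + 10)² = (10 + 10)² = 20² = 400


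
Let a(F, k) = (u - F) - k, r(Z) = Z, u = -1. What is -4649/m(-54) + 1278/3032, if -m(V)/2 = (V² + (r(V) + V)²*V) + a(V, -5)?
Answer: 49631707/118794139 ≈ 0.41780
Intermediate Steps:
a(F, k) = -1 - F - k (a(F, k) = (-1 - F) - k = -1 - F - k)
m(V) = -8 - 8*V³ - 2*V² + 2*V (m(V) = -2*((V² + (V + V)²*V) + (-1 - V - 1*(-5))) = -2*((V² + (2*V)²*V) + (-1 - V + 5)) = -2*((V² + (4*V²)*V) + (4 - V)) = -2*((V² + 4*V³) + (4 - V)) = -2*(4 + V² - V + 4*V³) = -8 - 8*V³ - 2*V² + 2*V)
-4649/m(-54) + 1278/3032 = -4649/(-8 - 8*(-54)³ - 2*(-54)² + 2*(-54)) + 1278/3032 = -4649/(-8 - 8*(-157464) - 2*2916 - 108) + 1278*(1/3032) = -4649/(-8 + 1259712 - 5832 - 108) + 639/1516 = -4649/1253764 + 639/1516 = 49631707/118794139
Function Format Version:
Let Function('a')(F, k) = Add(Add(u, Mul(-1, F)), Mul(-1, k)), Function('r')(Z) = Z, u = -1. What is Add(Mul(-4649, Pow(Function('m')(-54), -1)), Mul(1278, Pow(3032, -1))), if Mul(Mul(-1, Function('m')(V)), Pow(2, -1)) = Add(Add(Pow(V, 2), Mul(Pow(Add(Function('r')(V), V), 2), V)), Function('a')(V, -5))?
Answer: Rational(49631707, 118794139) ≈ 0.41780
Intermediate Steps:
Function('a')(F, k) = Add(-1, Mul(-1, F), Mul(-1, k)) (Function('a')(F, k) = Add(Add(-1, Mul(-1, F)), Mul(-1, k)) = Add(-1, Mul(-1, F), Mul(-1, k)))
Function('m')(V) = Add(-8, Mul(-8, Pow(V, 3)), Mul(-2, Pow(V, 2)), Mul(2, V)) (Function('m')(V) = Mul(-2, Add(Add(Pow(V, 2), Mul(Pow(Add(V, V), 2), V)), Add(-1, Mul(-1, V), Mul(-1, -5)))) = Mul(-2, Add(Add(Pow(V, 2), Mul(Pow(Mul(2, V), 2), V)), Add(-1, Mul(-1, V), 5))) = Mul(-2, Add(Add(Pow(V, 2), Mul(Mul(4, Pow(V, 2)), V)), Add(4, Mul(-1, V)))) = Mul(-2, Add(Add(Pow(V, 2), Mul(4, Pow(V, 3))), Add(4, Mul(-1, V)))) = Mul(-2, Add(4, Pow(V, 2), Mul(-1, V), Mul(4, Pow(V, 3)))) = Add(-8, Mul(-8, Pow(V, 3)), Mul(-2, Pow(V, 2)), Mul(2, V)))
Add(Mul(-4649, Pow(Function('m')(-54), -1)), Mul(1278, Pow(3032, -1))) = Add(Mul(-4649, Pow(Add(-8, Mul(-8, Pow(-54, 3)), Mul(-2, Pow(-54, 2)), Mul(2, -54)), -1)), Mul(1278, Pow(3032, -1))) = Add(Mul(-4649, Pow(Add(-8, Mul(-8, -157464), Mul(-2, 2916), -108), -1)), Mul(1278, Rational(1, 3032))) = Add(Mul(-4649, Pow(Add(-8, 1259712, -5832, -108), -1)), Rational(639, 1516)) = Add(Mul(-4649, Pow(1253764, -1)), Rational(639, 1516)) = Add(Mul(-4649, Rational(1, 1253764)), Rational(639, 1516)) = Add(Rational(-4649, 1253764), Rational(639, 1516)) = Rational(49631707, 118794139)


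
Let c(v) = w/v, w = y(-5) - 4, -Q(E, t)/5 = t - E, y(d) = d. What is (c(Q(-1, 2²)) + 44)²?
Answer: 1229881/625 ≈ 1967.8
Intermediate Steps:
Q(E, t) = -5*t + 5*E (Q(E, t) = -5*(t - E) = -5*t + 5*E)
w = -9 (w = -5 - 4 = -9)
c(v) = -9/v
(c(Q(-1, 2²)) + 44)² = (-9/(-5*2² + 5*(-1)) + 44)² = (-9/(-5*4 - 5) + 44)² = (-9/(-20 - 5) + 44)² = (-9/(-25) + 44)² = (-9*(-1/25) + 44)² = (9/25 + 44)² = (1109/25)² = 1229881/625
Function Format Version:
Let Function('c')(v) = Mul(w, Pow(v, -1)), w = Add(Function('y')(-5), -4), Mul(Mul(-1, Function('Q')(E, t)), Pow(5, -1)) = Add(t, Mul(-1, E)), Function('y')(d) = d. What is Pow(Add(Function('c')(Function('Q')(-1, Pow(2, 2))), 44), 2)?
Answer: Rational(1229881, 625) ≈ 1967.8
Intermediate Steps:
Function('Q')(E, t) = Add(Mul(-5, t), Mul(5, E)) (Function('Q')(E, t) = Mul(-5, Add(t, Mul(-1, E))) = Add(Mul(-5, t), Mul(5, E)))
w = -9 (w = Add(-5, -4) = -9)
Function('c')(v) = Mul(-9, Pow(v, -1))
Pow(Add(Function('c')(Function('Q')(-1, Pow(2, 2))), 44), 2) = Pow(Add(Mul(-9, Pow(Add(Mul(-5, Pow(2, 2)), Mul(5, -1)), -1)), 44), 2) = Pow(Add(Mul(-9, Pow(Add(Mul(-5, 4), -5), -1)), 44), 2) = Pow(Add(Mul(-9, Pow(Add(-20, -5), -1)), 44), 2) = Pow(Add(Mul(-9, Pow(-25, -1)), 44), 2) = Pow(Add(Mul(-9, Rational(-1, 25)), 44), 2) = Pow(Add(Rational(9, 25), 44), 2) = Pow(Rational(1109, 25), 2) = Rational(1229881, 625)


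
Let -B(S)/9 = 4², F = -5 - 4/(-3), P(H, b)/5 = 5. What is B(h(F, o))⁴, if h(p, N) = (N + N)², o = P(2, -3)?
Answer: 429981696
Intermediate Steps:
P(H, b) = 25 (P(H, b) = 5*5 = 25)
o = 25
F = -11/3 (F = -5 - 4*(-1)/3 = -5 - 1*(-4/3) = -5 + 4/3 = -11/3 ≈ -3.6667)
h(p, N) = 4*N² (h(p, N) = (2*N)² = 4*N²)
B(S) = -144 (B(S) = -9*4² = -9*16 = -144)
B(h(F, o))⁴ = (-144)⁴ = 429981696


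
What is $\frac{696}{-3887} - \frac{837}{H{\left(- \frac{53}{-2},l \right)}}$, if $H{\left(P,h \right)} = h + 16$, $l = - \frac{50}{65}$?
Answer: $- \frac{4714695}{85514} \approx -55.134$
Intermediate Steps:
$l = - \frac{10}{13}$ ($l = \left(-50\right) \frac{1}{65} = - \frac{10}{13} \approx -0.76923$)
$H{\left(P,h \right)} = 16 + h$
$\frac{696}{-3887} - \frac{837}{H{\left(- \frac{53}{-2},l \right)}} = \frac{696}{-3887} - \frac{837}{16 - \frac{10}{13}} = 696 \left(- \frac{1}{3887}\right) - \frac{837}{\frac{198}{13}} = - \frac{696}{3887} - \frac{1209}{22} = - \frac{4714695}{85514}$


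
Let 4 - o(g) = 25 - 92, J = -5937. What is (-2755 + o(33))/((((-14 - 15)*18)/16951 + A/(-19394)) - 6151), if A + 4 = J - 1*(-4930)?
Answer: 882358810696/2022120052001 ≈ 0.43635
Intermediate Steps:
A = -1011 (A = -4 + (-5937 - 1*(-4930)) = -4 + (-5937 + 4930) = -4 - 1007 = -1011)
o(g) = 71 (o(g) = 4 - (25 - 92) = 4 - 1*(-67) = 4 + 67 = 71)
(-2755 + o(33))/((((-14 - 15)*18)/16951 + A/(-19394)) - 6151) = (-2755 + 71)/((((-14 - 15)*18)/16951 - 1011/(-19394)) - 6151) = -2684/((-29*18*(1/16951) - 1011*(-1/19394)) - 6151) = -2684/((-522*1/16951 + 1011/19394) - 6151) = -2684/((-522/16951 + 1011/19394) - 6151) = -2684/(7013793/328747694 - 6151) = -2684/(-2022120052001/328747694) = -2684*(-328747694/2022120052001) = 882358810696/2022120052001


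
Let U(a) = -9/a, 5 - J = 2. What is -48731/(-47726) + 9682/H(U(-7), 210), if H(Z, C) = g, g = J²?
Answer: 462521711/429534 ≈ 1076.8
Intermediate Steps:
J = 3 (J = 5 - 1*2 = 5 - 2 = 3)
g = 9 (g = 3² = 9)
H(Z, C) = 9
-48731/(-47726) + 9682/H(U(-7), 210) = -48731/(-47726) + 9682/9 = -48731*(-1/47726) + 9682*(⅑) = 48731/47726 + 9682/9 = 462521711/429534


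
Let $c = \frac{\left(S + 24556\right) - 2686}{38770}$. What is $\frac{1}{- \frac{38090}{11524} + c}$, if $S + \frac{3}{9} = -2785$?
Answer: $- \frac{335089110}{942613201} \approx -0.35549$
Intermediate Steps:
$S = - \frac{8356}{3}$ ($S = - \frac{1}{3} - 2785 = - \frac{8356}{3} \approx -2785.3$)
$c = \frac{28627}{58155}$ ($c = \frac{\left(- \frac{8356}{3} + 24556\right) - 2686}{38770} = \left(\frac{65312}{3} - 2686\right) \frac{1}{38770} = \frac{57254}{3} \cdot \frac{1}{38770} = \frac{28627}{58155} \approx 0.49225$)
$\frac{1}{- \frac{38090}{11524} + c} = \frac{1}{- \frac{38090}{11524} + \frac{28627}{58155}} = \frac{1}{\left(-38090\right) \frac{1}{11524} + \frac{28627}{58155}} = \frac{1}{- \frac{19045}{5762} + \frac{28627}{58155}} = \frac{1}{- \frac{942613201}{335089110}} = - \frac{335089110}{942613201}$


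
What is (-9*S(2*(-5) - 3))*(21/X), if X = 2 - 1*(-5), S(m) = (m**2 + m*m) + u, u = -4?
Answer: -9018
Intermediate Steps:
S(m) = -4 + 2*m**2 (S(m) = (m**2 + m*m) - 4 = (m**2 + m**2) - 4 = 2*m**2 - 4 = -4 + 2*m**2)
X = 7 (X = 2 + 5 = 7)
(-9*S(2*(-5) - 3))*(21/X) = (-9*(-4 + 2*(2*(-5) - 3)**2))*(21/7) = (-9*(-4 + 2*(-10 - 3)**2))*(21*(1/7)) = -9*(-4 + 2*(-13)**2)*3 = -9*(-4 + 2*169)*3 = -9*(-4 + 338)*3 = -9*334*3 = -3006*3 = -9018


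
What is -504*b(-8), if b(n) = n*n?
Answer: -32256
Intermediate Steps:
b(n) = n**2
-504*b(-8) = -504*(-8)**2 = -504*64 = -32256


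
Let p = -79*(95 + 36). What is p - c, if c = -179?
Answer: -10170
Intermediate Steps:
p = -10349 (p = -79*131 = -10349)
p - c = -10349 - 1*(-179) = -10349 + 179 = -10170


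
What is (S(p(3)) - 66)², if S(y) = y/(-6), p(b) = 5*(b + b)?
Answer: 5041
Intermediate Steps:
p(b) = 10*b (p(b) = 5*(2*b) = 10*b)
S(y) = -y/6 (S(y) = y*(-⅙) = -y/6)
(S(p(3)) - 66)² = (-5*3/3 - 66)² = (-⅙*30 - 66)² = (-5 - 66)² = (-71)² = 5041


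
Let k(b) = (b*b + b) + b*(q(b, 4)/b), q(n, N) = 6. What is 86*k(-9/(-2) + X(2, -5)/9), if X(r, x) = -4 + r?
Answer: 398137/162 ≈ 2457.6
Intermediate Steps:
k(b) = 6 + b + b² (k(b) = (b*b + b) + b*(6/b) = (b² + b) + 6 = (b + b²) + 6 = 6 + b + b²)
86*k(-9/(-2) + X(2, -5)/9) = 86*(6 + (-9/(-2) + (-4 + 2)/9) + (-9/(-2) + (-4 + 2)/9)²) = 86*(6 + (-9*(-½) - 2*⅑) + (-9*(-½) - 2*⅑)²) = 86*(6 + (9/2 - 2/9) + (9/2 - 2/9)²) = 86*(6 + 77/18 + (77/18)²) = 86*(6 + 77/18 + 5929/324) = 86*(9259/324) = 398137/162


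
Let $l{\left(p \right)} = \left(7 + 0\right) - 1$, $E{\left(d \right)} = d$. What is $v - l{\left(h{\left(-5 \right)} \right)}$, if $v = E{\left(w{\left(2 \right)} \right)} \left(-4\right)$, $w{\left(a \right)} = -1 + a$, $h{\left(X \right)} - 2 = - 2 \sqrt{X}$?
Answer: $-10$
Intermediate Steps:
$h{\left(X \right)} = 2 - 2 \sqrt{X}$
$l{\left(p \right)} = 6$ ($l{\left(p \right)} = 7 - 1 = 6$)
$v = -4$ ($v = \left(-1 + 2\right) \left(-4\right) = 1 \left(-4\right) = -4$)
$v - l{\left(h{\left(-5 \right)} \right)} = -4 - 6 = -10$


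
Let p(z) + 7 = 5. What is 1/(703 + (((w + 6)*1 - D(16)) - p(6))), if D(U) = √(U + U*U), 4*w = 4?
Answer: 89/63334 + √17/126668 ≈ 0.0014378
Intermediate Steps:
w = 1 (w = (¼)*4 = 1)
p(z) = -2 (p(z) = -7 + 5 = -2)
D(U) = √(U + U²)
1/(703 + (((w + 6)*1 - D(16)) - p(6))) = 1/(703 + (((1 + 6)*1 - √(16*(1 + 16))) - 1*(-2))) = 1/(703 + ((7*1 - √(16*17)) + 2)) = 1/(703 + ((7 - √272) + 2)) = 1/(703 + ((7 - 4*√17) + 2)) = 1/(703 + (9 - 4*√17)) = 1/(712 - 4*√17)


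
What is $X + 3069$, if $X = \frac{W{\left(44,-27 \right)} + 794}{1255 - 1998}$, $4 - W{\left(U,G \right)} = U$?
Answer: $\frac{2279513}{743} \approx 3068.0$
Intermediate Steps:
$W{\left(U,G \right)} = 4 - U$
$X = - \frac{754}{743}$ ($X = \frac{\left(4 - 44\right) + 794}{1255 - 1998} = \frac{\left(4 - 44\right) + 794}{-743} = \left(-40 + 794\right) \left(- \frac{1}{743}\right) = 754 \left(- \frac{1}{743}\right) = - \frac{754}{743} \approx -1.0148$)
$X + 3069 = - \frac{754}{743} + 3069 = \frac{2279513}{743}$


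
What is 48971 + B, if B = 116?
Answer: 49087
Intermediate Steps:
48971 + B = 48971 + 116 = 49087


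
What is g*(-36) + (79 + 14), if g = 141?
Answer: -4983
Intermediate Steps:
g*(-36) + (79 + 14) = 141*(-36) + (79 + 14) = -5076 + 93 = -4983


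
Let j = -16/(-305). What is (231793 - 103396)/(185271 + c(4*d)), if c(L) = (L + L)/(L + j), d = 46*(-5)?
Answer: 4503267981/6498079933 ≈ 0.69302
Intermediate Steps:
d = -230
j = 16/305 (j = -16*(-1/305) = 16/305 ≈ 0.052459)
c(L) = 2*L/(16/305 + L) (c(L) = (L + L)/(L + 16/305) = (2*L)/(16/305 + L) = 2*L/(16/305 + L))
(231793 - 103396)/(185271 + c(4*d)) = (231793 - 103396)/(185271 + 610*(4*(-230))/(16 + 305*(4*(-230)))) = 128397/(185271 + 610*(-920)/(16 + 305*(-920))) = 128397/(185271 + 610*(-920)/(16 - 280600)) = 128397/(185271 + 610*(-920)/(-280584)) = 128397/(185271 + 610*(-920)*(-1/280584)) = 128397/(185271 + 70150/35073) = 128397/(6498079933/35073) = 128397*(35073/6498079933) = 4503267981/6498079933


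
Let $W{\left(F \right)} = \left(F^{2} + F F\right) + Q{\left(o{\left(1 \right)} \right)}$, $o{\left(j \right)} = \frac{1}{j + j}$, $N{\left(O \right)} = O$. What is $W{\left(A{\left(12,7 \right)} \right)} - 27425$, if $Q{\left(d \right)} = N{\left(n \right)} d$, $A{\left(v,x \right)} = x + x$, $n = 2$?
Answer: $-27032$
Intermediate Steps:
$o{\left(j \right)} = \frac{1}{2 j}$
$A{\left(v,x \right)} = 2 x$
$Q{\left(d \right)} = 2 d$
$W{\left(F \right)} = 1 + 2 F^{2}$ ($W{\left(F \right)} = \left(F^{2} + F F\right) + 2 \frac{1}{2 \cdot 1} = \left(F^{2} + F^{2}\right) + 2 \cdot \frac{1}{2} \cdot 1 = 2 F^{2} + 2 \cdot \frac{1}{2} = 2 F^{2} + 1 = 1 + 2 F^{2}$)
$W{\left(A{\left(12,7 \right)} \right)} - 27425 = \left(1 + 2 \left(2 \cdot 7\right)^{2}\right) - 27425 = \left(1 + 2 \cdot 14^{2}\right) - 27425 = \left(1 + 2 \cdot 196\right) - 27425 = \left(1 + 392\right) - 27425 = 393 - 27425 = -27032$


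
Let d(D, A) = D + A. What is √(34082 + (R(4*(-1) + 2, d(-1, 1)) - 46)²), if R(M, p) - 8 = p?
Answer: √35526 ≈ 188.48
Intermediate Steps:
d(D, A) = A + D
R(M, p) = 8 + p
√(34082 + (R(4*(-1) + 2, d(-1, 1)) - 46)²) = √(34082 + ((8 + (1 - 1)) - 46)²) = √(34082 + ((8 + 0) - 46)²) = √(34082 + (8 - 46)²) = √(34082 + (-38)²) = √(34082 + 1444) = √35526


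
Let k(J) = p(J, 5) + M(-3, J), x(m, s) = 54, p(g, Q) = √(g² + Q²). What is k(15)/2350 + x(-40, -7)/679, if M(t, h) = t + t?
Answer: 61413/797825 + √10/470 ≈ 0.083704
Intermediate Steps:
p(g, Q) = √(Q² + g²)
M(t, h) = 2*t
k(J) = -6 + √(25 + J²) (k(J) = √(5² + J²) + 2*(-3) = √(25 + J²) - 6 = -6 + √(25 + J²))
k(15)/2350 + x(-40, -7)/679 = (-6 + √(25 + 15²))/2350 + 54/679 = (-6 + √(25 + 225))*(1/2350) + 54*(1/679) = (-6 + √250)*(1/2350) + 54/679 = (-6 + 5*√10)*(1/2350) + 54/679 = (-3/1175 + √10/470) + 54/679 = 61413/797825 + √10/470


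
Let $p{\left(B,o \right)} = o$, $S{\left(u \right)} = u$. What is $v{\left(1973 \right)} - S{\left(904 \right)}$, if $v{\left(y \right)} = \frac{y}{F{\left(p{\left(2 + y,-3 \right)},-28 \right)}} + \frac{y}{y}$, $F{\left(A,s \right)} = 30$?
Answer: $- \frac{25117}{30} \approx -837.23$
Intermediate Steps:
$v{\left(y \right)} = 1 + \frac{y}{30}$ ($v{\left(y \right)} = \frac{y}{30} + \frac{y}{y} = y \frac{1}{30} + 1 = \frac{y}{30} + 1 = 1 + \frac{y}{30}$)
$v{\left(1973 \right)} - S{\left(904 \right)} = \left(1 + \frac{1}{30} \cdot 1973\right) - 904 = \left(1 + \frac{1973}{30}\right) - 904 = \frac{2003}{30} - 904 = - \frac{25117}{30}$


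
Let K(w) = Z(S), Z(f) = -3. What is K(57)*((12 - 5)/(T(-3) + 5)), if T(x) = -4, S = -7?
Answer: -21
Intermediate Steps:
K(w) = -3
K(57)*((12 - 5)/(T(-3) + 5)) = -3*(12 - 5)/(-4 + 5) = -21/1 = -21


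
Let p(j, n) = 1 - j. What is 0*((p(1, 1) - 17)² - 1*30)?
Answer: 0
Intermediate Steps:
0*((p(1, 1) - 17)² - 1*30) = 0*(((1 - 1*1) - 17)² - 1*30) = 0*(((1 - 1) - 17)² - 30) = 0*((0 - 17)² - 30) = 0*((-17)² - 30) = 0*(289 - 30) = 0*259 = 0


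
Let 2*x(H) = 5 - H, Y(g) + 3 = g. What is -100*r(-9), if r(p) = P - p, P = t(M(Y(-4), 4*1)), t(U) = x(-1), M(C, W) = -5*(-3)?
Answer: -1200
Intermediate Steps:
Y(g) = -3 + g
M(C, W) = 15
x(H) = 5/2 - H/2 (x(H) = (5 - H)/2 = 5/2 - H/2)
t(U) = 3 (t(U) = 5/2 - 1/2*(-1) = 5/2 + 1/2 = 3)
P = 3
r(p) = 3 - p
-100*r(-9) = -100*(3 - 1*(-9)) = -100*(3 + 9) = -100*12 = -1200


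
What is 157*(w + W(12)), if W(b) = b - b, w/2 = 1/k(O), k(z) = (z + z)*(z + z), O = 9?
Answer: 157/162 ≈ 0.96914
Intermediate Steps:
k(z) = 4*z² (k(z) = (2*z)*(2*z) = 4*z²)
w = 1/162 (w = 2/((4*9²)) = 2/((4*81)) = 2/324 = 2*(1/324) = 1/162 ≈ 0.0061728)
W(b) = 0
157*(w + W(12)) = 157*(1/162 + 0) = 157*(1/162) = 157/162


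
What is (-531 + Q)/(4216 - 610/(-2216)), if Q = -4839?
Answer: -1983320/1557211 ≈ -1.2736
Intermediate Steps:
(-531 + Q)/(4216 - 610/(-2216)) = (-531 - 4839)/(4216 - 610/(-2216)) = -5370/(4216 - 610*(-1/2216)) = -5370/(4216 + 305/1108) = -5370/4671633/1108 = -5370*1108/4671633 = -1983320/1557211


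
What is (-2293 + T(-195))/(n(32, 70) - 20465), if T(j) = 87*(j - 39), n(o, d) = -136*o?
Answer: 22651/24817 ≈ 0.91272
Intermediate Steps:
T(j) = -3393 + 87*j (T(j) = 87*(-39 + j) = -3393 + 87*j)
(-2293 + T(-195))/(n(32, 70) - 20465) = (-2293 + (-3393 + 87*(-195)))/(-136*32 - 20465) = (-2293 + (-3393 - 16965))/(-4352 - 20465) = (-2293 - 20358)/(-24817) = -22651*(-1/24817) = 22651/24817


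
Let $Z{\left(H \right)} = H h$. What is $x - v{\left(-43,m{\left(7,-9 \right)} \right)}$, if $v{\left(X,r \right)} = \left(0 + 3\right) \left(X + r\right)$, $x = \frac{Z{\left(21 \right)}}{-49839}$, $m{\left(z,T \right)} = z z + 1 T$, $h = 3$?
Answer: $\frac{149496}{16613} \approx 8.9987$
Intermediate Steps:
$Z{\left(H \right)} = 3 H$ ($Z{\left(H \right)} = H 3 = 3 H$)
$m{\left(z,T \right)} = T + z^{2}$ ($m{\left(z,T \right)} = z^{2} + T = T + z^{2}$)
$x = - \frac{21}{16613}$ ($x = \frac{3 \cdot 21}{-49839} = 63 \left(- \frac{1}{49839}\right) = - \frac{21}{16613} \approx -0.0012641$)
$v{\left(X,r \right)} = 3 X + 3 r$ ($v{\left(X,r \right)} = 3 \left(X + r\right) = 3 X + 3 r$)
$x - v{\left(-43,m{\left(7,-9 \right)} \right)} = - \frac{21}{16613} - \left(3 \left(-43\right) + 3 \left(-9 + 7^{2}\right)\right) = - \frac{21}{16613} - \left(-129 + 3 \left(-9 + 49\right)\right) = - \frac{21}{16613} - \left(-129 + 3 \cdot 40\right) = - \frac{21}{16613} - \left(-129 + 120\right) = - \frac{21}{16613} - -9 = - \frac{21}{16613} + 9 = \frac{149496}{16613}$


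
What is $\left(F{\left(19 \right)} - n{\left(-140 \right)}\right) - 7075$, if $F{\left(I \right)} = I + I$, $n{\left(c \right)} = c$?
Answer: $-6897$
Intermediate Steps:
$F{\left(I \right)} = 2 I$
$\left(F{\left(19 \right)} - n{\left(-140 \right)}\right) - 7075 = \left(2 \cdot 19 - -140\right) - 7075 = \left(38 + 140\right) - 7075 = 178 - 7075 = -6897$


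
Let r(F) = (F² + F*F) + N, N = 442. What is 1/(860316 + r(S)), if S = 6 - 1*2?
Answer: 1/860790 ≈ 1.1617e-6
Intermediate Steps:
S = 4 (S = 6 - 2 = 4)
r(F) = 442 + 2*F² (r(F) = (F² + F*F) + 442 = (F² + F²) + 442 = 2*F² + 442 = 442 + 2*F²)
1/(860316 + r(S)) = 1/(860316 + (442 + 2*4²)) = 1/(860316 + (442 + 2*16)) = 1/(860316 + (442 + 32)) = 1/(860316 + 474) = 1/860790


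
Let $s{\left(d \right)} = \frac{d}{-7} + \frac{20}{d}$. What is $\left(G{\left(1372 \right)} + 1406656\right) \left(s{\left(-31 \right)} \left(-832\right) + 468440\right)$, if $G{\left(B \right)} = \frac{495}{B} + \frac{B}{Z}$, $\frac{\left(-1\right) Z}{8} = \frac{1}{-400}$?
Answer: $\frac{51091320146210154}{74431} \approx 6.8643 \cdot 10^{11}$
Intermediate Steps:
$s{\left(d \right)} = \frac{20}{d} - \frac{d}{7}$ ($s{\left(d \right)} = d \left(- \frac{1}{7}\right) + \frac{20}{d} = - \frac{d}{7} + \frac{20}{d} = \frac{20}{d} - \frac{d}{7}$)
$Z = \frac{1}{50}$ ($Z = - \frac{8}{-400} = \left(-8\right) \left(- \frac{1}{400}\right) = \frac{1}{50} \approx 0.02$)
$G{\left(B \right)} = 50 B + \frac{495}{B}$ ($G{\left(B \right)} = \frac{495}{B} + B \frac{1}{\frac{1}{50}} = \frac{495}{B} + B 50 = \frac{495}{B} + 50 B = 50 B + \frac{495}{B}$)
$\left(G{\left(1372 \right)} + 1406656\right) \left(s{\left(-31 \right)} \left(-832\right) + 468440\right) = \left(\left(50 \cdot 1372 + \frac{495}{1372}\right) + 1406656\right) \left(\left(\frac{20}{-31} - - \frac{31}{7}\right) \left(-832\right) + 468440\right) = \left(\left(68600 + 495 \cdot \frac{1}{1372}\right) + 1406656\right) \left(\left(20 \left(- \frac{1}{31}\right) + \frac{31}{7}\right) \left(-832\right) + 468440\right) = \left(\left(68600 + \frac{495}{1372}\right) + 1406656\right) \left(\left(- \frac{20}{31} + \frac{31}{7}\right) \left(-832\right) + 468440\right) = \left(\frac{94119695}{1372} + 1406656\right) \left(\frac{821}{217} \left(-832\right) + 468440\right) = \frac{2024051727 \left(- \frac{683072}{217} + 468440\right)}{1372} = \frac{2024051727}{1372} \cdot \frac{100968408}{217} = \frac{51091320146210154}{74431}$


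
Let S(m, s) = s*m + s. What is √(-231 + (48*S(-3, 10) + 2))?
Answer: I*√1189 ≈ 34.482*I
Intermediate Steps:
S(m, s) = s + m*s (S(m, s) = m*s + s = s + m*s)
√(-231 + (48*S(-3, 10) + 2)) = √(-231 + (48*(10*(1 - 3)) + 2)) = √(-231 + (48*(10*(-2)) + 2)) = √(-231 + (48*(-20) + 2)) = √(-231 + (-960 + 2)) = √(-231 - 958) = √(-1189) = I*√1189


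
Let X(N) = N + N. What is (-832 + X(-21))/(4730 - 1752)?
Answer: -437/1489 ≈ -0.29349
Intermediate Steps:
X(N) = 2*N
(-832 + X(-21))/(4730 - 1752) = (-832 + 2*(-21))/(4730 - 1752) = (-832 - 42)/2978 = -874*1/2978 = -437/1489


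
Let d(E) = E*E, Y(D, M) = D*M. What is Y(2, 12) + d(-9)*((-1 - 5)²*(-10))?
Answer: -29136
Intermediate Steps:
d(E) = E²
Y(2, 12) + d(-9)*((-1 - 5)²*(-10)) = 2*12 + (-9)²*((-1 - 5)²*(-10)) = 24 + 81*((-6)²*(-10)) = 24 + 81*(36*(-10)) = 24 + 81*(-360) = 24 - 29160 = -29136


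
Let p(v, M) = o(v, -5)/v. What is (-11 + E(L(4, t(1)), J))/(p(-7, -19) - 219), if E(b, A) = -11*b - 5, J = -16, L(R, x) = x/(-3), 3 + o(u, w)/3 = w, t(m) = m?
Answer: 259/4527 ≈ 0.057212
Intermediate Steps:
o(u, w) = -9 + 3*w
L(R, x) = -x/3 (L(R, x) = x*(-1/3) = -x/3)
p(v, M) = -24/v (p(v, M) = (-9 + 3*(-5))/v = (-9 - 15)/v = -24/v)
E(b, A) = -5 - 11*b
(-11 + E(L(4, t(1)), J))/(p(-7, -19) - 219) = (-11 + (-5 - (-11)/3))/(-24/(-7) - 219) = (-11 + (-5 - 11*(-1/3)))/(-24*(-1/7) - 219) = (-11 + (-5 + 11/3))/(24/7 - 219) = (-11 - 4/3)/(-1509/7) = -37/3*(-7/1509) = 259/4527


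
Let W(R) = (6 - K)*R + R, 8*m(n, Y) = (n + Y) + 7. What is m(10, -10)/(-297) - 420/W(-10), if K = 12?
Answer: -99827/11880 ≈ -8.4029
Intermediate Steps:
m(n, Y) = 7/8 + Y/8 + n/8 (m(n, Y) = ((n + Y) + 7)/8 = ((Y + n) + 7)/8 = (7 + Y + n)/8 = 7/8 + Y/8 + n/8)
W(R) = -5*R (W(R) = (6 - 1*12)*R + R = (6 - 12)*R + R = -6*R + R = -5*R)
m(10, -10)/(-297) - 420/W(-10) = (7/8 + (1/8)*(-10) + (1/8)*10)/(-297) - 420/((-5*(-10))) = (7/8 - 5/4 + 5/4)*(-1/297) - 420/50 = (7/8)*(-1/297) - 420*1/50 = -7/2376 - 42/5 = -99827/11880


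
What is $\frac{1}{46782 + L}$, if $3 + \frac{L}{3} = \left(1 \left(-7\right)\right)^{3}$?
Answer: $\frac{1}{45744} \approx 2.1861 \cdot 10^{-5}$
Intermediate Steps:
$L = -1038$ ($L = -9 + 3 \left(1 \left(-7\right)\right)^{3} = -9 + 3 \left(-7\right)^{3} = -9 + 3 \left(-343\right) = -9 - 1029 = -1038$)
$\frac{1}{46782 + L} = \frac{1}{46782 - 1038} = \frac{1}{45744}$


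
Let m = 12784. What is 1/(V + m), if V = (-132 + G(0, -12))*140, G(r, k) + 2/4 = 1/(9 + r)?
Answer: -9/51754 ≈ -0.00017390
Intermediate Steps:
G(r, k) = -½ + 1/(9 + r)
V = -166810/9 (V = (-132 + (-7 - 1*0)/(2*(9 + 0)))*140 = (-132 + (½)*(-7 + 0)/9)*140 = (-132 + (½)*(⅑)*(-7))*140 = (-132 - 7/18)*140 = -2383/18*140 = -166810/9 ≈ -18534.)
1/(V + m) = 1/(-166810/9 + 12784) = 1/(-51754/9) = -9/51754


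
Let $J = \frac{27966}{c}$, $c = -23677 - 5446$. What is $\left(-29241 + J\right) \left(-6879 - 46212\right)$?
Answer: $\frac{45213018115419}{29123} \approx 1.5525 \cdot 10^{9}$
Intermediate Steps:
$c = -29123$
$J = - \frac{27966}{29123}$ ($J = \frac{27966}{-29123} = 27966 \left(- \frac{1}{29123}\right) = - \frac{27966}{29123} \approx -0.96027$)
$\left(-29241 + J\right) \left(-6879 - 46212\right) = \left(-29241 - \frac{27966}{29123}\right) \left(-6879 - 46212\right) = \left(- \frac{851613609}{29123}\right) \left(-53091\right) = \frac{45213018115419}{29123}$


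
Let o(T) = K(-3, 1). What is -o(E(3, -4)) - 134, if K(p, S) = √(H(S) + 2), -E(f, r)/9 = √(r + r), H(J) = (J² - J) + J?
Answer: -134 - √3 ≈ -135.73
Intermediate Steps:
H(J) = J²
E(f, r) = -9*√2*√r (E(f, r) = -9*√(r + r) = -9*√2*√r)
K(p, S) = √(2 + S²) (K(p, S) = √(S² + 2) = √(2 + S²))
o(T) = √3 (o(T) = √(2 + 1²) = √(2 + 1) = √3)
-o(E(3, -4)) - 134 = -√3 - 134 = -134 - √3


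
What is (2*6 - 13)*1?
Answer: -1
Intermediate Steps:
(2*6 - 13)*1 = (12 - 13)*1 = -1*1 = -1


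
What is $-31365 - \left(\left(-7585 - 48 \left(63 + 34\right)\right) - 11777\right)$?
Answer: $-7347$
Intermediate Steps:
$-31365 - \left(\left(-7585 - 48 \left(63 + 34\right)\right) - 11777\right) = -31365 - \left(\left(-7585 - 4656\right) - 11777\right) = -31365 - \left(-12241 - 11777\right) = -31365 - -24018 = -31365 + 24018 = -7347$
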